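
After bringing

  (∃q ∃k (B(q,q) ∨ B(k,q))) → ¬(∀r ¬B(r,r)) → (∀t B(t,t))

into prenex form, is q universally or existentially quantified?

Rewrite implications/biconditionals: A → B as ¬A ∨ B.
  ¬(∃q ∃k (B(q,q) ∨ B(k,q))) ∨ ¬¬(∀r ¬B(r,r)) ∨ (∀t B(t,t))
Push ¬ through the quantifiers and connectives to reach negation normal form:
  (∀q ∀k (¬B(q,q) ∧ ¬B(k,q))) ∨ (∀r ¬B(r,r)) ∨ (∀t B(t,t))
All bound variables are already distinct, so no renaming is needed.
Pull the quantifiers to the front (each side's bound variable is not free in the other side):
  ∀q ∀k ∀r ∀t (¬B(q,q) ∧ ¬B(k,q) ∨ ¬B(r,r) ∨ B(t,t))
The quantifier ∃q sits under an odd number of negations (counting the antecedent side of each →), so it flips to ∀q.

universal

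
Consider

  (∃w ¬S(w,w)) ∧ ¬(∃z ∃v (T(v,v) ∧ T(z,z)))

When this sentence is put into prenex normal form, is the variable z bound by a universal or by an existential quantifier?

Push ¬ through the quantifiers and connectives to reach negation normal form:
  (∃w ¬S(w,w)) ∧ (∀z ∀v (¬T(v,v) ∨ ¬T(z,z)))
All bound variables are already distinct, so no renaming is needed.
Extract every quantifier outward, since the variables are now distinct and don't occur free across branches:
  ∃w ∀z ∀v (¬S(w,w) ∧ (¬T(v,v) ∨ ¬T(z,z)))
The quantifier ∃z sits under an odd number of negations, so it flips to ∀z.

universal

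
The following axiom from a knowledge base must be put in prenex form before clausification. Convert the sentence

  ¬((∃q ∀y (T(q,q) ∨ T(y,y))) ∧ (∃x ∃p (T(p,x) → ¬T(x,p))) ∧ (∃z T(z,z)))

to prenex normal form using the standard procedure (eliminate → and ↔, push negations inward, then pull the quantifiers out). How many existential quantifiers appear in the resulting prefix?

Eliminate → and ↔ using ¬ and ∨.
  ¬((∃q ∀y (T(q,q) ∨ T(y,y))) ∧ (∃x ∃p (¬T(p,x) ∨ ¬T(x,p))) ∧ (∃z T(z,z)))
Drive negations inward (¬∀x A ≡ ∃x ¬A, ¬∃x A ≡ ∀x ¬A, De Morgan for ∧/∨):
  (∀q ∃y (¬T(q,q) ∧ ¬T(y,y))) ∨ (∀x ∀p (T(p,x) ∧ T(x,p))) ∨ (∀z ¬T(z,z))
All bound variables are already distinct, so no renaming is needed.
Finally move all quantifiers to the prefix:
  ∀q ∃y ∀x ∀p ∀z (¬T(q,q) ∧ ¬T(y,y) ∨ T(p,x) ∧ T(x,p) ∨ ¬T(z,z))
The prefix is ∀q ∃y ∀x ∀p ∀z: 4 universal, 1 existential.

1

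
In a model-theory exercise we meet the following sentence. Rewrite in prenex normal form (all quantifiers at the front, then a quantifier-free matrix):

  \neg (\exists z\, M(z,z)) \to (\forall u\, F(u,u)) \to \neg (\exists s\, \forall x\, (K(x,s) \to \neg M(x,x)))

First replace A → B with ¬A ∨ B.
  \neg \neg (\exists z\, M(z,z)) \lor \neg (\forall u\, F(u,u)) \lor \neg (\exists s\, \forall x\, (\neg K(x,s) \lor \neg M(x,x)))
Drive negations inward (¬∀x A ≡ ∃x ¬A, ¬∃x A ≡ ∀x ¬A, De Morgan for ∧/∨):
  (\exists z\, M(z,z)) \lor (\exists u\, \neg F(u,u)) \lor (\forall s\, \exists x\, (K(x,s) \land M(x,x)))
Pull the quantifiers to the front (each side's bound variable is not free in the other side):
  \exists z\, \exists u\, \forall s\, \exists x\, (M(z,z) \lor \neg F(u,u) \lor K(x,s) \land M(x,x))

\exists z\, \exists u\, \forall s\, \exists x\, (M(z,z) \lor \neg F(u,u) \lor K(x,s) \land M(x,x))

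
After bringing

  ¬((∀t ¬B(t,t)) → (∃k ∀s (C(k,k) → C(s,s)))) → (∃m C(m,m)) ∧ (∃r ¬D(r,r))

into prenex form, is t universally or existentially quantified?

existential

Rewrite implications/biconditionals: A → B as ¬A ∨ B.
  ¬¬(¬(∀t ¬B(t,t)) ∨ (∃k ∀s (¬C(k,k) ∨ C(s,s)))) ∨ (∃m C(m,m)) ∧ (∃r ¬D(r,r))
Drive negations inward (¬∀x A ≡ ∃x ¬A, ¬∃x A ≡ ∀x ¬A, De Morgan for ∧/∨):
  (∃t B(t,t)) ∨ (∃k ∀s (¬C(k,k) ∨ C(s,s))) ∨ (∃m C(m,m)) ∧ (∃r ¬D(r,r))
All bound variables are already distinct, so no renaming is needed.
Finally move all quantifiers to the prefix:
  ∃t ∃k ∀s ∃m ∃r (B(t,t) ∨ ¬C(k,k) ∨ C(s,s) ∨ C(m,m) ∧ ¬D(r,r))
The quantifier ∀t sits under an odd number of negations (counting the antecedent side of each →), so it flips to ∃t.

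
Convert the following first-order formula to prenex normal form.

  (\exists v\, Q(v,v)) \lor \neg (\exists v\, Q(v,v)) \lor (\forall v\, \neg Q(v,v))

Push ¬ through the quantifiers and connectives to reach negation normal form:
  (\exists v\, Q(v,v)) \lor (\forall v\, \neg Q(v,v)) \lor (\forall v\, \neg Q(v,v))
Standardize variables apart so no two quantifiers bind the same name: v↦q, v↦z.
  (\exists v\, Q(v,v)) \lor (\forall q\, \neg Q(q,q)) \lor (\forall z\, \neg Q(z,z))
Finally move all quantifiers to the prefix:
  \exists v\, \forall q\, \forall z\, (Q(v,v) \lor \neg Q(q,q) \lor \neg Q(z,z))

\exists v\, \forall q\, \forall z\, (Q(v,v) \lor \neg Q(q,q) \lor \neg Q(z,z))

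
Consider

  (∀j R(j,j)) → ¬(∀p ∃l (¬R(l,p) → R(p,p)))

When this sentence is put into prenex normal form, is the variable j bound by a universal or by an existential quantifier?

existential

Rewrite implications/biconditionals: A → B as ¬A ∨ B.
  ¬(∀j R(j,j)) ∨ ¬(∀p ∃l (¬¬R(l,p) ∨ R(p,p)))
Move each ¬ inward, flipping quantifiers it crosses:
  (∃j ¬R(j,j)) ∨ (∃p ∀l (¬R(l,p) ∧ ¬R(p,p)))
Pull the quantifiers to the front (each side's bound variable is not free in the other side):
  ∃j ∃p ∀l (¬R(j,j) ∨ ¬R(l,p) ∧ ¬R(p,p))
The quantifier ∀j sits under an odd number of negations (counting the antecedent side of each →), so it flips to ∃j.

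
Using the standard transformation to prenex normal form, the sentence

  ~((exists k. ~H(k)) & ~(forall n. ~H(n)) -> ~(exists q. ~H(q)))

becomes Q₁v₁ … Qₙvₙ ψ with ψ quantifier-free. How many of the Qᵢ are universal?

First replace A → B with ¬A ∨ B.
  ~(~((exists k. ~H(k)) & ~(forall n. ~H(n))) | ~(exists q. ~H(q)))
Push ¬ through the quantifiers and connectives to reach negation normal form:
  (exists k. ~H(k)) & (exists n. H(n)) & (exists q. ~H(q))
Finally move all quantifiers to the prefix:
  exists k. exists n. exists q. (~H(k) & H(n) & ~H(q))
The prefix is exists k exists n exists q: 0 universal, 3 existential.

0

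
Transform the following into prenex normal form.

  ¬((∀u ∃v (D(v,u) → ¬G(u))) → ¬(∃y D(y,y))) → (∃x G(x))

∃u ∀v ∀y ∃x (D(v,u) ∧ G(u) ∨ ¬D(y,y) ∨ G(x))

First replace A → B with ¬A ∨ B.
  ¬¬(¬(∀u ∃v (¬D(v,u) ∨ ¬G(u))) ∨ ¬(∃y D(y,y))) ∨ (∃x G(x))
Move each ¬ inward, flipping quantifiers it crosses:
  (∃u ∀v (D(v,u) ∧ G(u))) ∨ (∀y ¬D(y,y)) ∨ (∃x G(x))
All bound variables are already distinct, so no renaming is needed.
Pull the quantifiers to the front (each side's bound variable is not free in the other side):
  ∃u ∀v ∀y ∃x (D(v,u) ∧ G(u) ∨ ¬D(y,y) ∨ G(x))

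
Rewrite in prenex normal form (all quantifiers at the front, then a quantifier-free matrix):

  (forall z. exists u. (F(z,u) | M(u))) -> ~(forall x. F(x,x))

Rewrite implications/biconditionals: A → B as ¬A ∨ B.
  ~(forall z. exists u. (F(z,u) | M(u))) | ~(forall x. F(x,x))
Push ¬ through the quantifiers and connectives to reach negation normal form:
  (exists z. forall u. (~F(z,u) & ~M(u))) | (exists x. ~F(x,x))
All bound variables are already distinct, so no renaming is needed.
Pull the quantifiers to the front (each side's bound variable is not free in the other side):
  exists z. forall u. exists x. (~F(z,u) & ~M(u) | ~F(x,x))

exists z. forall u. exists x. (~F(z,u) & ~M(u) | ~F(x,x))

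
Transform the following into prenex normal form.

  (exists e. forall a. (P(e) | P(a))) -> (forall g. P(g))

forall e. exists a. forall g. (~P(e) & ~P(a) | P(g))

First replace A → B with ¬A ∨ B.
  ~(exists e. forall a. (P(e) | P(a))) | (forall g. P(g))
Move each ¬ inward, flipping quantifiers it crosses:
  (forall e. exists a. (~P(e) & ~P(a))) | (forall g. P(g))
Pull the quantifiers to the front (each side's bound variable is not free in the other side):
  forall e. exists a. forall g. (~P(e) & ~P(a) | P(g))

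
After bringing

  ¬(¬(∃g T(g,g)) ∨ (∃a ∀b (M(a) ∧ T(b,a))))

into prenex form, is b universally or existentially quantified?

existential

Drive negations inward (¬∀x A ≡ ∃x ¬A, ¬∃x A ≡ ∀x ¬A, De Morgan for ∧/∨):
  (∃g T(g,g)) ∧ (∀a ∃b (¬M(a) ∨ ¬T(b,a)))
Pull the quantifiers to the front (each side's bound variable is not free in the other side):
  ∃g ∀a ∃b (T(g,g) ∧ (¬M(a) ∨ ¬T(b,a)))
The quantifier ∀b sits under an odd number of negations, so it flips to ∃b.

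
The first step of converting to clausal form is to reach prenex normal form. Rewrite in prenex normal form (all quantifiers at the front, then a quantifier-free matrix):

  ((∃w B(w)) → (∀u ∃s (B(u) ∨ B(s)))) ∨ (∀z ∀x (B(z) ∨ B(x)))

∀w ∀u ∃s ∀z ∀x (¬B(w) ∨ B(u) ∨ B(s) ∨ B(z) ∨ B(x))

Eliminate → and ↔ using ¬ and ∨.
  ¬(∃w B(w)) ∨ (∀u ∃s (B(u) ∨ B(s))) ∨ (∀z ∀x (B(z) ∨ B(x)))
Push ¬ through the quantifiers and connectives to reach negation normal form:
  (∀w ¬B(w)) ∨ (∀u ∃s (B(u) ∨ B(s))) ∨ (∀z ∀x (B(z) ∨ B(x)))
Extract every quantifier outward, since the variables are now distinct and don't occur free across branches:
  ∀w ∀u ∃s ∀z ∀x (¬B(w) ∨ B(u) ∨ B(s) ∨ B(z) ∨ B(x))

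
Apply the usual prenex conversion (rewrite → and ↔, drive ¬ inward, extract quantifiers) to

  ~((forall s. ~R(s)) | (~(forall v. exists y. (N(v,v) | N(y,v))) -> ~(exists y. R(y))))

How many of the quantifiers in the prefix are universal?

First replace A → B with ¬A ∨ B.
  ~((forall s. ~R(s)) | ~~(forall v. exists y. (N(v,v) | N(y,v))) | ~(exists y. R(y)))
Push ¬ through the quantifiers and connectives to reach negation normal form:
  (exists s. R(s)) & (exists v. forall y. (~N(v,v) & ~N(y,v))) & (exists y. R(y))
Standardize variables apart so no two quantifiers bind the same name: y↦u.
  (exists s. R(s)) & (exists v. forall y. (~N(v,v) & ~N(y,v))) & (exists u. R(u))
Finally move all quantifiers to the prefix:
  exists s. exists v. forall y. exists u. (R(s) & ~N(v,v) & ~N(y,v) & R(u))
The prefix is exists s exists v forall y exists u: 1 universal, 3 existential.

1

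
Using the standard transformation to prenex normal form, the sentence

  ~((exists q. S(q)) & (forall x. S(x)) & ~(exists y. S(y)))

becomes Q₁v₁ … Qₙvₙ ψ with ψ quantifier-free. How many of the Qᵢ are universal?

Push ¬ through the quantifiers and connectives to reach negation normal form:
  (forall q. ~S(q)) | (exists x. ~S(x)) | (exists y. S(y))
All bound variables are already distinct, so no renaming is needed.
Finally move all quantifiers to the prefix:
  forall q. exists x. exists y. (~S(q) | ~S(x) | S(y))
The prefix is forall q exists x exists y: 1 universal, 2 existential.

1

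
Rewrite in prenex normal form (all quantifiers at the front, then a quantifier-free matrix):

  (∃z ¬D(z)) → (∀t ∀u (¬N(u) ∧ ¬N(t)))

∀z ∀t ∀u (D(z) ∨ ¬N(u) ∧ ¬N(t))

Eliminate → and ↔ using ¬ and ∨.
  ¬(∃z ¬D(z)) ∨ (∀t ∀u (¬N(u) ∧ ¬N(t)))
Drive negations inward (¬∀x A ≡ ∃x ¬A, ¬∃x A ≡ ∀x ¬A, De Morgan for ∧/∨):
  (∀z D(z)) ∨ (∀t ∀u (¬N(u) ∧ ¬N(t)))
Pull the quantifiers to the front (each side's bound variable is not free in the other side):
  ∀z ∀t ∀u (D(z) ∨ ¬N(u) ∧ ¬N(t))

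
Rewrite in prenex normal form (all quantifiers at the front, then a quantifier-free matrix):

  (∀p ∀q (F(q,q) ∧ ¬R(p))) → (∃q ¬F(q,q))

∃p ∃q ∃b (¬F(q,q) ∨ R(p) ∨ ¬F(b,b))

First replace A → B with ¬A ∨ B.
  ¬(∀p ∀q (F(q,q) ∧ ¬R(p))) ∨ (∃q ¬F(q,q))
Move each ¬ inward, flipping quantifiers it crosses:
  (∃p ∃q (¬F(q,q) ∨ R(p))) ∨ (∃q ¬F(q,q))
Give each quantifier a distinct variable: q↦b.
  (∃p ∃q (¬F(q,q) ∨ R(p))) ∨ (∃b ¬F(b,b))
Pull the quantifiers to the front (each side's bound variable is not free in the other side):
  ∃p ∃q ∃b (¬F(q,q) ∨ R(p) ∨ ¬F(b,b))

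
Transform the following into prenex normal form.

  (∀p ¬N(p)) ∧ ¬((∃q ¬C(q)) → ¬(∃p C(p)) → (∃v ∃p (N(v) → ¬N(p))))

Eliminate → and ↔ using ¬ and ∨.
  (∀p ¬N(p)) ∧ ¬(¬(∃q ¬C(q)) ∨ ¬¬(∃p C(p)) ∨ (∃v ∃p (¬N(v) ∨ ¬N(p))))
Drive negations inward (¬∀x A ≡ ∃x ¬A, ¬∃x A ≡ ∀x ¬A, De Morgan for ∧/∨):
  (∀p ¬N(p)) ∧ (∃q ¬C(q)) ∧ (∀p ¬C(p)) ∧ (∀v ∀p (N(v) ∧ N(p)))
Standardize variables apart so no two quantifiers bind the same name: p↦s, p↦v1.
  (∀p ¬N(p)) ∧ (∃q ¬C(q)) ∧ (∀s ¬C(s)) ∧ (∀v ∀v1 (N(v) ∧ N(v1)))
Finally move all quantifiers to the prefix:
  ∀p ∃q ∀s ∀v ∀v1 (¬N(p) ∧ ¬C(q) ∧ ¬C(s) ∧ N(v) ∧ N(v1))

∀p ∃q ∀s ∀v ∀v1 (¬N(p) ∧ ¬C(q) ∧ ¬C(s) ∧ N(v) ∧ N(v1))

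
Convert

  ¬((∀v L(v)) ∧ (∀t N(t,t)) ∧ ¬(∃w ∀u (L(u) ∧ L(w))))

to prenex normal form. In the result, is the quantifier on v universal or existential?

Push ¬ through the quantifiers and connectives to reach negation normal form:
  (∃v ¬L(v)) ∨ (∃t ¬N(t,t)) ∨ (∃w ∀u (L(u) ∧ L(w)))
Pull the quantifiers to the front (each side's bound variable is not free in the other side):
  ∃v ∃t ∃w ∀u (¬L(v) ∨ ¬N(t,t) ∨ L(u) ∧ L(w))
The quantifier ∀v sits under an odd number of negations, so it flips to ∃v.

existential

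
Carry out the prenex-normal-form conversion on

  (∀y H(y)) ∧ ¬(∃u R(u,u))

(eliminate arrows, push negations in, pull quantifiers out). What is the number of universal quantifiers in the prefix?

2

Push ¬ through the quantifiers and connectives to reach negation normal form:
  (∀y H(y)) ∧ (∀u ¬R(u,u))
All bound variables are already distinct, so no renaming is needed.
Finally move all quantifiers to the prefix:
  ∀y ∀u (H(y) ∧ ¬R(u,u))
The prefix is ∀y ∀u: 2 universal, 0 existential.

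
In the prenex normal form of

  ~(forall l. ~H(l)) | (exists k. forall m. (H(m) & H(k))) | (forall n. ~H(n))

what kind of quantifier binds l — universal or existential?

Drive negations inward (¬∀x A ≡ ∃x ¬A, ¬∃x A ≡ ∀x ¬A, De Morgan for ∧/∨):
  (exists l. H(l)) | (exists k. forall m. (H(m) & H(k))) | (forall n. ~H(n))
Pull the quantifiers to the front (each side's bound variable is not free in the other side):
  exists l. exists k. forall m. forall n. (H(l) | H(m) & H(k) | ~H(n))
The quantifier forall l sits under an odd number of negations, so it flips to exists l.

existential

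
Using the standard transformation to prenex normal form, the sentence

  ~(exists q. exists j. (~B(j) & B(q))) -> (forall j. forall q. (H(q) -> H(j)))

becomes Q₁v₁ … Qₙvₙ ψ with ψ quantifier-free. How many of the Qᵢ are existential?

2

Eliminate → and ↔ using ¬ and ∨.
  ~~(exists q. exists j. (~B(j) & B(q))) | (forall j. forall q. (~H(q) | H(j)))
Drive negations inward (¬∀x A ≡ ∃x ¬A, ¬∃x A ≡ ∀x ¬A, De Morgan for ∧/∨):
  (exists q. exists j. (~B(j) & B(q))) | (forall j. forall q. (~H(q) | H(j)))
Standardize variables apart so no two quantifiers bind the same name: j↦y, q↦w1.
  (exists q. exists j. (~B(j) & B(q))) | (forall y. forall w1. (~H(w1) | H(y)))
Pull the quantifiers to the front (each side's bound variable is not free in the other side):
  exists q. exists j. forall y. forall w1. (~B(j) & B(q) | ~H(w1) | H(y))
The prefix is exists q exists j forall y forall w1: 2 universal, 2 existential.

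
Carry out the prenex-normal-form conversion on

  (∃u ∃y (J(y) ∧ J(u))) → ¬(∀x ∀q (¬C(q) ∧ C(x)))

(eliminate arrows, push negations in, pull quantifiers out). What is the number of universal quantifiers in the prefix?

First replace A → B with ¬A ∨ B.
  ¬(∃u ∃y (J(y) ∧ J(u))) ∨ ¬(∀x ∀q (¬C(q) ∧ C(x)))
Move each ¬ inward, flipping quantifiers it crosses:
  (∀u ∀y (¬J(y) ∨ ¬J(u))) ∨ (∃x ∃q (C(q) ∨ ¬C(x)))
All bound variables are already distinct, so no renaming is needed.
Pull the quantifiers to the front (each side's bound variable is not free in the other side):
  ∀u ∀y ∃x ∃q (¬J(y) ∨ ¬J(u) ∨ C(q) ∨ ¬C(x))
The prefix is ∀u ∀y ∃x ∃q: 2 universal, 2 existential.

2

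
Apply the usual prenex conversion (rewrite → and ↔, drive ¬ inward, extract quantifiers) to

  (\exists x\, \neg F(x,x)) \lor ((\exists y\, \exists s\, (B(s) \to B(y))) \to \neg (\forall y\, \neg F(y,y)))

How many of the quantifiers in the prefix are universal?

Eliminate → and ↔ using ¬ and ∨.
  (\exists x\, \neg F(x,x)) \lor \neg (\exists y\, \exists s\, (\neg B(s) \lor B(y))) \lor \neg (\forall y\, \neg F(y,y))
Drive negations inward (¬∀x A ≡ ∃x ¬A, ¬∃x A ≡ ∀x ¬A, De Morgan for ∧/∨):
  (\exists x\, \neg F(x,x)) \lor (\forall y\, \forall s\, (B(s) \land \neg B(y))) \lor (\exists y\, F(y,y))
Give each quantifier a distinct variable: y↦a.
  (\exists x\, \neg F(x,x)) \lor (\forall y\, \forall s\, (B(s) \land \neg B(y))) \lor (\exists a\, F(a,a))
Extract every quantifier outward, since the variables are now distinct and don't occur free across branches:
  \exists x\, \forall y\, \forall s\, \exists a\, (\neg F(x,x) \lor B(s) \land \neg B(y) \lor F(a,a))
The prefix is \exists x \forall y \forall s \exists a: 2 universal, 2 existential.

2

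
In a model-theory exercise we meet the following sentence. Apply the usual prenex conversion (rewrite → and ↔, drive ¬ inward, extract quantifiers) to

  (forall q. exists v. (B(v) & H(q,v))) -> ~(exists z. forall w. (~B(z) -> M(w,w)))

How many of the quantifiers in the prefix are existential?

First replace A → B with ¬A ∨ B.
  ~(forall q. exists v. (B(v) & H(q,v))) | ~(exists z. forall w. (~~B(z) | M(w,w)))
Drive negations inward (¬∀x A ≡ ∃x ¬A, ¬∃x A ≡ ∀x ¬A, De Morgan for ∧/∨):
  (exists q. forall v. (~B(v) | ~H(q,v))) | (forall z. exists w. (~B(z) & ~M(w,w)))
Pull the quantifiers to the front (each side's bound variable is not free in the other side):
  exists q. forall v. forall z. exists w. (~B(v) | ~H(q,v) | ~B(z) & ~M(w,w))
The prefix is exists q forall v forall z exists w: 2 universal, 2 existential.

2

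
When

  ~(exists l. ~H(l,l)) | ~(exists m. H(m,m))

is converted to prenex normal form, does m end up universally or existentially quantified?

universal

Push ¬ through the quantifiers and connectives to reach negation normal form:
  (forall l. H(l,l)) | (forall m. ~H(m,m))
All bound variables are already distinct, so no renaming is needed.
Extract every quantifier outward, since the variables are now distinct and don't occur free across branches:
  forall l. forall m. (H(l,l) | ~H(m,m))
The quantifier exists m sits under an odd number of negations, so it flips to forall m.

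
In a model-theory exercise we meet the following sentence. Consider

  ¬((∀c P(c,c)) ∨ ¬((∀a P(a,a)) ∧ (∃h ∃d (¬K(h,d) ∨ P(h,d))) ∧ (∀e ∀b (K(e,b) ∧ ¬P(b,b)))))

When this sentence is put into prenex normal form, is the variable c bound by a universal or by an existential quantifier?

Move each ¬ inward, flipping quantifiers it crosses:
  (∃c ¬P(c,c)) ∧ (∀a P(a,a)) ∧ (∃h ∃d (¬K(h,d) ∨ P(h,d))) ∧ (∀e ∀b (K(e,b) ∧ ¬P(b,b)))
All bound variables are already distinct, so no renaming is needed.
Finally move all quantifiers to the prefix:
  ∃c ∀a ∃h ∃d ∀e ∀b (¬P(c,c) ∧ P(a,a) ∧ (¬K(h,d) ∨ P(h,d)) ∧ K(e,b) ∧ ¬P(b,b))
The quantifier ∀c sits under an odd number of negations, so it flips to ∃c.

existential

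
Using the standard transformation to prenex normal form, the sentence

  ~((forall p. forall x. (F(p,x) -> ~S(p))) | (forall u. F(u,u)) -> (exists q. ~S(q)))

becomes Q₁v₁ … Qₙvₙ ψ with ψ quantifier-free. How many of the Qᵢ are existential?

0

Eliminate → and ↔ using ¬ and ∨.
  ~(~((forall p. forall x. (~F(p,x) | ~S(p))) | (forall u. F(u,u))) | (exists q. ~S(q)))
Push ¬ through the quantifiers and connectives to reach negation normal form:
  ((forall p. forall x. (~F(p,x) | ~S(p))) | (forall u. F(u,u))) & (forall q. S(q))
All bound variables are already distinct, so no renaming is needed.
Finally move all quantifiers to the prefix:
  forall p. forall x. forall u. forall q. ((~F(p,x) | ~S(p) | F(u,u)) & S(q))
The prefix is forall p forall x forall u forall q: 4 universal, 0 existential.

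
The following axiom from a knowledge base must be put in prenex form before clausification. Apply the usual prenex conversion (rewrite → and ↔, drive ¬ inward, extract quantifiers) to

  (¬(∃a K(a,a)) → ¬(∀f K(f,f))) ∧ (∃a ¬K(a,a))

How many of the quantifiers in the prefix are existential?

3

Rewrite implications/biconditionals: A → B as ¬A ∨ B.
  (¬¬(∃a K(a,a)) ∨ ¬(∀f K(f,f))) ∧ (∃a ¬K(a,a))
Drive negations inward (¬∀x A ≡ ∃x ¬A, ¬∃x A ≡ ∀x ¬A, De Morgan for ∧/∨):
  ((∃a K(a,a)) ∨ (∃f ¬K(f,f))) ∧ (∃a ¬K(a,a))
Standardize variables apart so no two quantifiers bind the same name: a↦z.
  ((∃a K(a,a)) ∨ (∃f ¬K(f,f))) ∧ (∃z ¬K(z,z))
Extract every quantifier outward, since the variables are now distinct and don't occur free across branches:
  ∃a ∃f ∃z ((K(a,a) ∨ ¬K(f,f)) ∧ ¬K(z,z))
The prefix is ∃a ∃f ∃z: 0 universal, 3 existential.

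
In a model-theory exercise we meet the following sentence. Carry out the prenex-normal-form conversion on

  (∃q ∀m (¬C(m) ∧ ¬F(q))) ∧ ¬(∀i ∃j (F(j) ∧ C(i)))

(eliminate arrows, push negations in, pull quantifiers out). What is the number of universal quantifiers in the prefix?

2

Push ¬ through the quantifiers and connectives to reach negation normal form:
  (∃q ∀m (¬C(m) ∧ ¬F(q))) ∧ (∃i ∀j (¬F(j) ∨ ¬C(i)))
Extract every quantifier outward, since the variables are now distinct and don't occur free across branches:
  ∃q ∀m ∃i ∀j (¬C(m) ∧ ¬F(q) ∧ (¬F(j) ∨ ¬C(i)))
The prefix is ∃q ∀m ∃i ∀j: 2 universal, 2 existential.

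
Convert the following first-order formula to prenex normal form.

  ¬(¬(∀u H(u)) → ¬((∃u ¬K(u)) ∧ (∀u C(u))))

First replace A → B with ¬A ∨ B.
  ¬(¬¬(∀u H(u)) ∨ ¬((∃u ¬K(u)) ∧ (∀u C(u))))
Push ¬ through the quantifiers and connectives to reach negation normal form:
  (∃u ¬H(u)) ∧ (∃u ¬K(u)) ∧ (∀u C(u))
Give each quantifier a distinct variable: u↦q, u↦y.
  (∃u ¬H(u)) ∧ (∃q ¬K(q)) ∧ (∀y C(y))
Extract every quantifier outward, since the variables are now distinct and don't occur free across branches:
  ∃u ∃q ∀y (¬H(u) ∧ ¬K(q) ∧ C(y))

∃u ∃q ∀y (¬H(u) ∧ ¬K(q) ∧ C(y))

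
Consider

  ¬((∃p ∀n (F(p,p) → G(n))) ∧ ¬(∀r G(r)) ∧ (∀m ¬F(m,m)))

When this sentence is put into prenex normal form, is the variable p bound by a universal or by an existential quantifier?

universal

Rewrite implications/biconditionals: A → B as ¬A ∨ B.
  ¬((∃p ∀n (¬F(p,p) ∨ G(n))) ∧ ¬(∀r G(r)) ∧ (∀m ¬F(m,m)))
Move each ¬ inward, flipping quantifiers it crosses:
  (∀p ∃n (F(p,p) ∧ ¬G(n))) ∨ (∀r G(r)) ∨ (∃m F(m,m))
Extract every quantifier outward, since the variables are now distinct and don't occur free across branches:
  ∀p ∃n ∀r ∃m (F(p,p) ∧ ¬G(n) ∨ G(r) ∨ F(m,m))
The quantifier ∃p sits under an odd number of negations (counting the antecedent side of each →), so it flips to ∀p.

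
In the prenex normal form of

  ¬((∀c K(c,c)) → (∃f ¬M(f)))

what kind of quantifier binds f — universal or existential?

universal

Rewrite implications/biconditionals: A → B as ¬A ∨ B.
  ¬(¬(∀c K(c,c)) ∨ (∃f ¬M(f)))
Drive negations inward (¬∀x A ≡ ∃x ¬A, ¬∃x A ≡ ∀x ¬A, De Morgan for ∧/∨):
  (∀c K(c,c)) ∧ (∀f M(f))
Finally move all quantifiers to the prefix:
  ∀c ∀f (K(c,c) ∧ M(f))
The quantifier ∃f sits under an odd number of negations (counting the antecedent side of each →), so it flips to ∀f.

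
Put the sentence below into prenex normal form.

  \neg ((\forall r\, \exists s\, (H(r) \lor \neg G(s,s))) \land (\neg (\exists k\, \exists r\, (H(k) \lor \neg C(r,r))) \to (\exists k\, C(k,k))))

First replace A → B with ¬A ∨ B.
  \neg ((\forall r\, \exists s\, (H(r) \lor \neg G(s,s))) \land (\neg \neg (\exists k\, \exists r\, (H(k) \lor \neg C(r,r))) \lor (\exists k\, C(k,k))))
Drive negations inward (¬∀x A ≡ ∃x ¬A, ¬∃x A ≡ ∀x ¬A, De Morgan for ∧/∨):
  (\exists r\, \forall s\, (\neg H(r) \land G(s,s))) \lor (\forall k\, \forall r\, (\neg H(k) \land C(r,r))) \land (\forall k\, \neg C(k,k))
Give each quantifier a distinct variable: r↦a, k↦y1.
  (\exists r\, \forall s\, (\neg H(r) \land G(s,s))) \lor (\forall k\, \forall a\, (\neg H(k) \land C(a,a))) \land (\forall y1\, \neg C(y1,y1))
Finally move all quantifiers to the prefix:
  \exists r\, \forall s\, \forall k\, \forall a\, \forall y1\, (\neg H(r) \land G(s,s) \lor \neg H(k) \land C(a,a) \land \neg C(y1,y1))

\exists r\, \forall s\, \forall k\, \forall a\, \forall y1\, (\neg H(r) \land G(s,s) \lor \neg H(k) \land C(a,a) \land \neg C(y1,y1))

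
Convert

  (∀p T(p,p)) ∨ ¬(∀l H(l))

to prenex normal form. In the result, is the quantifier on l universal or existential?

Move each ¬ inward, flipping quantifiers it crosses:
  (∀p T(p,p)) ∨ (∃l ¬H(l))
Pull the quantifiers to the front (each side's bound variable is not free in the other side):
  ∀p ∃l (T(p,p) ∨ ¬H(l))
The quantifier ∀l sits under an odd number of negations, so it flips to ∃l.

existential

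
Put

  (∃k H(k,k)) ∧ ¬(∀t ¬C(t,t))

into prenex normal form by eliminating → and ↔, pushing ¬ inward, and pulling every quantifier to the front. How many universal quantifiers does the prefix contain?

0

Push ¬ through the quantifiers and connectives to reach negation normal form:
  (∃k H(k,k)) ∧ (∃t C(t,t))
All bound variables are already distinct, so no renaming is needed.
Extract every quantifier outward, since the variables are now distinct and don't occur free across branches:
  ∃k ∃t (H(k,k) ∧ C(t,t))
The prefix is ∃k ∃t: 0 universal, 2 existential.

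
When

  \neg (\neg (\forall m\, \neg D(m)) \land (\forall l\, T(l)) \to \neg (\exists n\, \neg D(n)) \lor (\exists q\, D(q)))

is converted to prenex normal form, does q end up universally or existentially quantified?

universal

Eliminate → and ↔ using ¬ and ∨.
  \neg (\neg (\neg (\forall m\, \neg D(m)) \land (\forall l\, T(l))) \lor \neg (\exists n\, \neg D(n)) \lor (\exists q\, D(q)))
Move each ¬ inward, flipping quantifiers it crosses:
  (\exists m\, D(m)) \land (\forall l\, T(l)) \land (\exists n\, \neg D(n)) \land (\forall q\, \neg D(q))
Finally move all quantifiers to the prefix:
  \exists m\, \forall l\, \exists n\, \forall q\, (D(m) \land T(l) \land \neg D(n) \land \neg D(q))
The quantifier \exists q sits under an odd number of negations (counting the antecedent side of each →), so it flips to \forall q.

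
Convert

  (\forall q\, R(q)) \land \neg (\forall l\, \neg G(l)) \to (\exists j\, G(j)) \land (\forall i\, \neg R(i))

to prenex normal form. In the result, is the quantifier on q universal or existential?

existential

Eliminate → and ↔ using ¬ and ∨.
  \neg ((\forall q\, R(q)) \land \neg (\forall l\, \neg G(l))) \lor (\exists j\, G(j)) \land (\forall i\, \neg R(i))
Move each ¬ inward, flipping quantifiers it crosses:
  (\exists q\, \neg R(q)) \lor (\forall l\, \neg G(l)) \lor (\exists j\, G(j)) \land (\forall i\, \neg R(i))
All bound variables are already distinct, so no renaming is needed.
Finally move all quantifiers to the prefix:
  \exists q\, \forall l\, \exists j\, \forall i\, (\neg R(q) \lor \neg G(l) \lor G(j) \land \neg R(i))
The quantifier \forall q sits under an odd number of negations (counting the antecedent side of each →), so it flips to \exists q.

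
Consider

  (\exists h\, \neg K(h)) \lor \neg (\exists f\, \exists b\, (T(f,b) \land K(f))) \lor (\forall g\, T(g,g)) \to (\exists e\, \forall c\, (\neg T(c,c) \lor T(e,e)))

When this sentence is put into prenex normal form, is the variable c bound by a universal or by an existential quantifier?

Rewrite implications/biconditionals: A → B as ¬A ∨ B.
  \neg ((\exists h\, \neg K(h)) \lor \neg (\exists f\, \exists b\, (T(f,b) \land K(f))) \lor (\forall g\, T(g,g))) \lor (\exists e\, \forall c\, (\neg T(c,c) \lor T(e,e)))
Push ¬ through the quantifiers and connectives to reach negation normal form:
  (\forall h\, K(h)) \land (\exists f\, \exists b\, (T(f,b) \land K(f))) \land (\exists g\, \neg T(g,g)) \lor (\exists e\, \forall c\, (\neg T(c,c) \lor T(e,e)))
Extract every quantifier outward, since the variables are now distinct and don't occur free across branches:
  \forall h\, \exists f\, \exists b\, \exists g\, \exists e\, \forall c\, (K(h) \land T(f,b) \land K(f) \land \neg T(g,g) \lor \neg T(c,c) \lor T(e,e))
The quantifier \forall c sits under an even number of negations (counting the antecedent side of each →), so it remains universal.

universal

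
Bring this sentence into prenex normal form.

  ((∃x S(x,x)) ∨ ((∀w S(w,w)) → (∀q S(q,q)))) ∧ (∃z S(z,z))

∃x ∃w ∀q ∃z ((S(x,x) ∨ ¬S(w,w) ∨ S(q,q)) ∧ S(z,z))

Eliminate → and ↔ using ¬ and ∨.
  ((∃x S(x,x)) ∨ ¬(∀w S(w,w)) ∨ (∀q S(q,q))) ∧ (∃z S(z,z))
Drive negations inward (¬∀x A ≡ ∃x ¬A, ¬∃x A ≡ ∀x ¬A, De Morgan for ∧/∨):
  ((∃x S(x,x)) ∨ (∃w ¬S(w,w)) ∨ (∀q S(q,q))) ∧ (∃z S(z,z))
All bound variables are already distinct, so no renaming is needed.
Extract every quantifier outward, since the variables are now distinct and don't occur free across branches:
  ∃x ∃w ∀q ∃z ((S(x,x) ∨ ¬S(w,w) ∨ S(q,q)) ∧ S(z,z))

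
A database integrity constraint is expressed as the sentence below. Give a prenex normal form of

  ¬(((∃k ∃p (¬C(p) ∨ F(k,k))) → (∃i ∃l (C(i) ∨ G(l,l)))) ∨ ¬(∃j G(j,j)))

∃k ∃p ∀i ∀l ∃j ((¬C(p) ∨ F(k,k)) ∧ ¬C(i) ∧ ¬G(l,l) ∧ G(j,j))

Eliminate → and ↔ using ¬ and ∨.
  ¬(¬(∃k ∃p (¬C(p) ∨ F(k,k))) ∨ (∃i ∃l (C(i) ∨ G(l,l))) ∨ ¬(∃j G(j,j)))
Drive negations inward (¬∀x A ≡ ∃x ¬A, ¬∃x A ≡ ∀x ¬A, De Morgan for ∧/∨):
  (∃k ∃p (¬C(p) ∨ F(k,k))) ∧ (∀i ∀l (¬C(i) ∧ ¬G(l,l))) ∧ (∃j G(j,j))
All bound variables are already distinct, so no renaming is needed.
Finally move all quantifiers to the prefix:
  ∃k ∃p ∀i ∀l ∃j ((¬C(p) ∨ F(k,k)) ∧ ¬C(i) ∧ ¬G(l,l) ∧ G(j,j))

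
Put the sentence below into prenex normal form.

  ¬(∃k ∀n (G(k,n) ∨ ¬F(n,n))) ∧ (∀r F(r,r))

Move each ¬ inward, flipping quantifiers it crosses:
  (∀k ∃n (¬G(k,n) ∧ F(n,n))) ∧ (∀r F(r,r))
Extract every quantifier outward, since the variables are now distinct and don't occur free across branches:
  ∀k ∃n ∀r (¬G(k,n) ∧ F(n,n) ∧ F(r,r))

∀k ∃n ∀r (¬G(k,n) ∧ F(n,n) ∧ F(r,r))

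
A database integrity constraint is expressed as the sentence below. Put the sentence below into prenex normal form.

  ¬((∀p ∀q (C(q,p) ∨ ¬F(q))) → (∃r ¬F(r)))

First replace A → B with ¬A ∨ B.
  ¬(¬(∀p ∀q (C(q,p) ∨ ¬F(q))) ∨ (∃r ¬F(r)))
Drive negations inward (¬∀x A ≡ ∃x ¬A, ¬∃x A ≡ ∀x ¬A, De Morgan for ∧/∨):
  (∀p ∀q (C(q,p) ∨ ¬F(q))) ∧ (∀r F(r))
All bound variables are already distinct, so no renaming is needed.
Pull the quantifiers to the front (each side's bound variable is not free in the other side):
  ∀p ∀q ∀r ((C(q,p) ∨ ¬F(q)) ∧ F(r))

∀p ∀q ∀r ((C(q,p) ∨ ¬F(q)) ∧ F(r))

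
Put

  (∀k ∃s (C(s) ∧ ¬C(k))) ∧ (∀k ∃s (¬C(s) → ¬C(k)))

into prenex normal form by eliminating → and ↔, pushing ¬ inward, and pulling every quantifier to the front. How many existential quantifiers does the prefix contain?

Eliminate → and ↔ using ¬ and ∨.
  (∀k ∃s (C(s) ∧ ¬C(k))) ∧ (∀k ∃s (¬¬C(s) ∨ ¬C(k)))
Push ¬ through the quantifiers and connectives to reach negation normal form:
  (∀k ∃s (C(s) ∧ ¬C(k))) ∧ (∀k ∃s (C(s) ∨ ¬C(k)))
Rename bound variables to avoid capture: k↦r, s↦t.
  (∀k ∃s (C(s) ∧ ¬C(k))) ∧ (∀r ∃t (C(t) ∨ ¬C(r)))
Finally move all quantifiers to the prefix:
  ∀k ∃s ∀r ∃t (C(s) ∧ ¬C(k) ∧ (C(t) ∨ ¬C(r)))
The prefix is ∀k ∃s ∀r ∃t: 2 universal, 2 existential.

2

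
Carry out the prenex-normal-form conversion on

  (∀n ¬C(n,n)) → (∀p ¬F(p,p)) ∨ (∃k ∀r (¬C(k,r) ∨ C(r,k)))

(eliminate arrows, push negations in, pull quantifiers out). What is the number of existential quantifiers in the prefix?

Eliminate → and ↔ using ¬ and ∨.
  ¬(∀n ¬C(n,n)) ∨ (∀p ¬F(p,p)) ∨ (∃k ∀r (¬C(k,r) ∨ C(r,k)))
Drive negations inward (¬∀x A ≡ ∃x ¬A, ¬∃x A ≡ ∀x ¬A, De Morgan for ∧/∨):
  (∃n C(n,n)) ∨ (∀p ¬F(p,p)) ∨ (∃k ∀r (¬C(k,r) ∨ C(r,k)))
Extract every quantifier outward, since the variables are now distinct and don't occur free across branches:
  ∃n ∀p ∃k ∀r (C(n,n) ∨ ¬F(p,p) ∨ ¬C(k,r) ∨ C(r,k))
The prefix is ∃n ∀p ∃k ∀r: 2 universal, 2 existential.

2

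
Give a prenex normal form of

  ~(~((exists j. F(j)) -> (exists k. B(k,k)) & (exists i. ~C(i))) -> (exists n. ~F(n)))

First replace A → B with ¬A ∨ B.
  ~(~~(~(exists j. F(j)) | (exists k. B(k,k)) & (exists i. ~C(i))) | (exists n. ~F(n)))
Move each ¬ inward, flipping quantifiers it crosses:
  (exists j. F(j)) & ((forall k. ~B(k,k)) | (forall i. C(i))) & (forall n. F(n))
Extract every quantifier outward, since the variables are now distinct and don't occur free across branches:
  exists j. forall k. forall i. forall n. (F(j) & (~B(k,k) | C(i)) & F(n))

exists j. forall k. forall i. forall n. (F(j) & (~B(k,k) | C(i)) & F(n))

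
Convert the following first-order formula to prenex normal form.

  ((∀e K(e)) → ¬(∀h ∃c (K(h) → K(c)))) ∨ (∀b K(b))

∃e ∃h ∀c ∀b (¬K(e) ∨ K(h) ∧ ¬K(c) ∨ K(b))

Rewrite implications/biconditionals: A → B as ¬A ∨ B.
  ¬(∀e K(e)) ∨ ¬(∀h ∃c (¬K(h) ∨ K(c))) ∨ (∀b K(b))
Drive negations inward (¬∀x A ≡ ∃x ¬A, ¬∃x A ≡ ∀x ¬A, De Morgan for ∧/∨):
  (∃e ¬K(e)) ∨ (∃h ∀c (K(h) ∧ ¬K(c))) ∨ (∀b K(b))
All bound variables are already distinct, so no renaming is needed.
Pull the quantifiers to the front (each side's bound variable is not free in the other side):
  ∃e ∃h ∀c ∀b (¬K(e) ∨ K(h) ∧ ¬K(c) ∨ K(b))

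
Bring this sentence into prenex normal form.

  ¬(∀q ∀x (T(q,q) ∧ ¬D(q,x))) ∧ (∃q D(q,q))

Push ¬ through the quantifiers and connectives to reach negation normal form:
  (∃q ∃x (¬T(q,q) ∨ D(q,x))) ∧ (∃q D(q,q))
Rename bound variables to avoid capture: q↦s.
  (∃q ∃x (¬T(q,q) ∨ D(q,x))) ∧ (∃s D(s,s))
Pull the quantifiers to the front (each side's bound variable is not free in the other side):
  ∃q ∃x ∃s ((¬T(q,q) ∨ D(q,x)) ∧ D(s,s))

∃q ∃x ∃s ((¬T(q,q) ∨ D(q,x)) ∧ D(s,s))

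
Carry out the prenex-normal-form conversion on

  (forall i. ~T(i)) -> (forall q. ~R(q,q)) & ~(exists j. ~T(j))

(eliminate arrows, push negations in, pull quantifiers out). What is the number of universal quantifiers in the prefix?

First replace A → B with ¬A ∨ B.
  ~(forall i. ~T(i)) | (forall q. ~R(q,q)) & ~(exists j. ~T(j))
Move each ¬ inward, flipping quantifiers it crosses:
  (exists i. T(i)) | (forall q. ~R(q,q)) & (forall j. T(j))
Extract every quantifier outward, since the variables are now distinct and don't occur free across branches:
  exists i. forall q. forall j. (T(i) | ~R(q,q) & T(j))
The prefix is exists i forall q forall j: 2 universal, 1 existential.

2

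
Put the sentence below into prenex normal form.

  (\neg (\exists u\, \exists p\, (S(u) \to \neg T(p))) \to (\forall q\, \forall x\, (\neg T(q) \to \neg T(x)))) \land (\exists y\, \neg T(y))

\exists u\, \exists p\, \forall q\, \forall x\, \exists y\, ((\neg S(u) \lor \neg T(p) \lor T(q) \lor \neg T(x)) \land \neg T(y))

Eliminate → and ↔ using ¬ and ∨.
  (\neg \neg (\exists u\, \exists p\, (\neg S(u) \lor \neg T(p))) \lor (\forall q\, \forall x\, (\neg \neg T(q) \lor \neg T(x)))) \land (\exists y\, \neg T(y))
Drive negations inward (¬∀x A ≡ ∃x ¬A, ¬∃x A ≡ ∀x ¬A, De Morgan for ∧/∨):
  ((\exists u\, \exists p\, (\neg S(u) \lor \neg T(p))) \lor (\forall q\, \forall x\, (T(q) \lor \neg T(x)))) \land (\exists y\, \neg T(y))
All bound variables are already distinct, so no renaming is needed.
Pull the quantifiers to the front (each side's bound variable is not free in the other side):
  \exists u\, \exists p\, \forall q\, \forall x\, \exists y\, ((\neg S(u) \lor \neg T(p) \lor T(q) \lor \neg T(x)) \land \neg T(y))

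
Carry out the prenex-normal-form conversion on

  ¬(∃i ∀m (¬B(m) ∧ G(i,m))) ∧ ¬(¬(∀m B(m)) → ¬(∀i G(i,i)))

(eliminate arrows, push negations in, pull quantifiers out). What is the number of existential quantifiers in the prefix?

2

Rewrite implications/biconditionals: A → B as ¬A ∨ B.
  ¬(∃i ∀m (¬B(m) ∧ G(i,m))) ∧ ¬(¬¬(∀m B(m)) ∨ ¬(∀i G(i,i)))
Push ¬ through the quantifiers and connectives to reach negation normal form:
  (∀i ∃m (B(m) ∨ ¬G(i,m))) ∧ (∃m ¬B(m)) ∧ (∀i G(i,i))
Standardize variables apart so no two quantifiers bind the same name: m↦w1, i↦v.
  (∀i ∃m (B(m) ∨ ¬G(i,m))) ∧ (∃w1 ¬B(w1)) ∧ (∀v G(v,v))
Finally move all quantifiers to the prefix:
  ∀i ∃m ∃w1 ∀v ((B(m) ∨ ¬G(i,m)) ∧ ¬B(w1) ∧ G(v,v))
The prefix is ∀i ∃m ∃w1 ∀v: 2 universal, 2 existential.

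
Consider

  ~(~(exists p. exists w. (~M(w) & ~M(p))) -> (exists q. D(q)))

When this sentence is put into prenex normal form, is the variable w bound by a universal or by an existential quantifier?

Rewrite implications/biconditionals: A → B as ¬A ∨ B.
  ~(~~(exists p. exists w. (~M(w) & ~M(p))) | (exists q. D(q)))
Move each ¬ inward, flipping quantifiers it crosses:
  (forall p. forall w. (M(w) | M(p))) & (forall q. ~D(q))
All bound variables are already distinct, so no renaming is needed.
Finally move all quantifiers to the prefix:
  forall p. forall w. forall q. ((M(w) | M(p)) & ~D(q))
The quantifier exists w sits under an odd number of negations (counting the antecedent side of each →), so it flips to forall w.

universal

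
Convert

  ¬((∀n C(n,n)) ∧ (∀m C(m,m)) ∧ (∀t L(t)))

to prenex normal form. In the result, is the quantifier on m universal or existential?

existential

Move each ¬ inward, flipping quantifiers it crosses:
  (∃n ¬C(n,n)) ∨ (∃m ¬C(m,m)) ∨ (∃t ¬L(t))
Extract every quantifier outward, since the variables are now distinct and don't occur free across branches:
  ∃n ∃m ∃t (¬C(n,n) ∨ ¬C(m,m) ∨ ¬L(t))
The quantifier ∀m sits under an odd number of negations, so it flips to ∃m.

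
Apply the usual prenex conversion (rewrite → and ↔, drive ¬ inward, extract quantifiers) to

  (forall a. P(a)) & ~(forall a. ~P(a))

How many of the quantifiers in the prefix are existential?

Move each ¬ inward, flipping quantifiers it crosses:
  (forall a. P(a)) & (exists a. P(a))
Standardize variables apart so no two quantifiers bind the same name: a↦y.
  (forall a. P(a)) & (exists y. P(y))
Pull the quantifiers to the front (each side's bound variable is not free in the other side):
  forall a. exists y. (P(a) & P(y))
The prefix is forall a exists y: 1 universal, 1 existential.

1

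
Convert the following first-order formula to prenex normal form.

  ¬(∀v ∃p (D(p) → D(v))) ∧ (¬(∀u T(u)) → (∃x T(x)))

Eliminate → and ↔ using ¬ and ∨.
  ¬(∀v ∃p (¬D(p) ∨ D(v))) ∧ (¬¬(∀u T(u)) ∨ (∃x T(x)))
Move each ¬ inward, flipping quantifiers it crosses:
  (∃v ∀p (D(p) ∧ ¬D(v))) ∧ ((∀u T(u)) ∨ (∃x T(x)))
All bound variables are already distinct, so no renaming is needed.
Extract every quantifier outward, since the variables are now distinct and don't occur free across branches:
  ∃v ∀p ∀u ∃x (D(p) ∧ ¬D(v) ∧ (T(u) ∨ T(x)))

∃v ∀p ∀u ∃x (D(p) ∧ ¬D(v) ∧ (T(u) ∨ T(x)))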